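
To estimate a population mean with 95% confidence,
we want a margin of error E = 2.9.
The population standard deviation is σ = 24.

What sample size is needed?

z_0.025 = 1.960
n = (z×σ/E)² = (1.960×24/2.9)²
n = 263.1108
Round up: n = 264

Answer: n = 264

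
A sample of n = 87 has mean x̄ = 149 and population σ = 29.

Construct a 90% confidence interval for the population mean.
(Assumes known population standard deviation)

Answer: (143.8855, 154.1145)

Derivation:
Confidence level: 90%, α = 0.1
z_0.05 = 1.645
SE = σ/√n = 29/√87 = 3.1091
Margin of error = 1.645 × 3.1091 = 5.1145
CI: x̄ ± margin = 149 ± 5.1145
CI: (143.8855, 154.1145)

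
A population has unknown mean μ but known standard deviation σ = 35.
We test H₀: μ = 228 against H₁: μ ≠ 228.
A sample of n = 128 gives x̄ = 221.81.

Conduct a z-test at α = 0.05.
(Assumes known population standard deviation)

Answer: z = -2.0009, reject H₀

Derivation:
Standard error: SE = σ/√n = 35/√128 = 3.0936
z-statistic: z = (x̄ - μ₀)/SE = (221.81 - 228)/3.0936 = -2.0009
Critical value: ±1.960
p-value = 0.0454
Decision: reject H₀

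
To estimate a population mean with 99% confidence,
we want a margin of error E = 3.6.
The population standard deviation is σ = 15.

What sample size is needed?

z_0.005 = 2.576
n = (z×σ/E)² = (2.576×15/3.6)²
n = 115.2044
Round up: n = 116

Answer: n = 116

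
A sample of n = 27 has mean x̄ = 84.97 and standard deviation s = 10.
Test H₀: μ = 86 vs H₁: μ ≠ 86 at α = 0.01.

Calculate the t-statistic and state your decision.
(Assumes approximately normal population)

Answer: t = -0.5352, fail to reject H₀

Derivation:
df = n - 1 = 26
SE = s/√n = 10/√27 = 1.9245
t = (x̄ - μ₀)/SE = (84.97 - 86)/1.9245 = -0.5352
Critical value: t_{0.005,26} = ±2.779
p-value ≈ 0.5971
Decision: fail to reject H₀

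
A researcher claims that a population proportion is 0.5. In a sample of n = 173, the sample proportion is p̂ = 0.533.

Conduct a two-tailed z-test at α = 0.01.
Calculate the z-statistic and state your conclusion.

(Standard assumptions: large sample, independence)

Answer: z = 0.8681, fail to reject H₀

Derivation:
H₀: p = 0.5, H₁: p ≠ 0.5
Standard error: SE = √(p₀(1-p₀)/n) = √(0.5×0.5/173) = 0.038014
z-statistic: z = (p̂ - p₀)/SE = (0.533 - 0.5)/0.038014 = 0.8681
Critical value: z_0.005 = ±2.576
p-value = 0.3853
Decision: fail to reject H₀ at α = 0.01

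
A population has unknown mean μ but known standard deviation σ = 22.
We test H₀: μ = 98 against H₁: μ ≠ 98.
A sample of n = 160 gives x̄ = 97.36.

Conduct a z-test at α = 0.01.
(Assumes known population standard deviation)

Standard error: SE = σ/√n = 22/√160 = 1.7393
z-statistic: z = (x̄ - μ₀)/SE = (97.36 - 98)/1.7393 = -0.3680
Critical value: ±2.576
p-value = 0.7129
Decision: fail to reject H₀

Answer: z = -0.3680, fail to reject H₀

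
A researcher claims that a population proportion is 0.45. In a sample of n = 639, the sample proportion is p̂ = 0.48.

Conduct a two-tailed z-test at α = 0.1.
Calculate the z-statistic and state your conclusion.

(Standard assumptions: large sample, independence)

Answer: z = 1.5243, fail to reject H₀

Derivation:
H₀: p = 0.45, H₁: p ≠ 0.45
Standard error: SE = √(p₀(1-p₀)/n) = √(0.45×0.55/639) = 0.019681
z-statistic: z = (p̂ - p₀)/SE = (0.48 - 0.45)/0.019681 = 1.5243
Critical value: z_0.05 = ±1.645
p-value = 0.1274
Decision: fail to reject H₀ at α = 0.1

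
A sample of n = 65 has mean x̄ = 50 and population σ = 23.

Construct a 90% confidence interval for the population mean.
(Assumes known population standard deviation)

Answer: (45.3071, 54.6929)

Derivation:
Confidence level: 90%, α = 0.1
z_0.05 = 1.645
SE = σ/√n = 23/√65 = 2.8528
Margin of error = 1.645 × 2.8528 = 4.6929
CI: x̄ ± margin = 50 ± 4.6929
CI: (45.3071, 54.6929)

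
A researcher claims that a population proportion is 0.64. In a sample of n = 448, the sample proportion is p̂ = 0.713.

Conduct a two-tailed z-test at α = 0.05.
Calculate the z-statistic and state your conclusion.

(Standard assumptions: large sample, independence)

H₀: p = 0.64, H₁: p ≠ 0.64
Standard error: SE = √(p₀(1-p₀)/n) = √(0.64×0.36/448) = 0.022678
z-statistic: z = (p̂ - p₀)/SE = (0.713 - 0.64)/0.022678 = 3.2190
Critical value: z_0.025 = ±1.960
p-value = 0.0013
Decision: reject H₀ at α = 0.05

Answer: z = 3.2190, reject H₀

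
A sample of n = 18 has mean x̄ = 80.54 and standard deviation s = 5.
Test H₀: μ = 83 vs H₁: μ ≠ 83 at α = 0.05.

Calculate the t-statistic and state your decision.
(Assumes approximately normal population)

df = n - 1 = 17
SE = s/√n = 5/√18 = 1.1785
t = (x̄ - μ₀)/SE = (80.54 - 83)/1.1785 = -2.0874
Critical value: t_{0.025,17} = ±2.110
p-value ≈ 0.0522
Decision: fail to reject H₀

Answer: t = -2.0874, fail to reject H₀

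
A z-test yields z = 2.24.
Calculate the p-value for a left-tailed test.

For z = 2.24:
p = P(Z < 2.24) = Φ(2.24) = 0.9875

Answer: p-value ≈ 0.9875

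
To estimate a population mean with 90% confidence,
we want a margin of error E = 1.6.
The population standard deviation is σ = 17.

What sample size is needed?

z_0.05 = 1.645
n = (z×σ/E)² = (1.645×17/1.6)²
n = 305.4849
Round up: n = 306

Answer: n = 306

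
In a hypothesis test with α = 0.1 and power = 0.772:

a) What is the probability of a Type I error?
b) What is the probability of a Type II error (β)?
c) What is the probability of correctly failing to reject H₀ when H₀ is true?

a) Type I error probability = α = 0.1
b) Power = P(reject H₀ | H₁ true) = 1 - β = 0.772, so Type II error probability = β = 1 - Power = 0.228
c) P(fail to reject H₀ | H₀ true) = 1 - α = 0.9

Answer: a) 0.1, b) 0.228, c) 0.9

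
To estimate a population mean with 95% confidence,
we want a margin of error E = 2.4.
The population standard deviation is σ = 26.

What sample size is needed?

z_0.025 = 1.960
n = (z×σ/E)² = (1.960×26/2.4)²
n = 450.8544
Round up: n = 451

Answer: n = 451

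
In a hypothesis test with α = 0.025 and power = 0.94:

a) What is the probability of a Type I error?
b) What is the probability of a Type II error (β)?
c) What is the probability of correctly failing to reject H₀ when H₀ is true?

Answer: a) 0.025, b) 0.06, c) 0.975

Derivation:
a) Type I error probability = α = 0.025
b) Power = P(reject H₀ | H₁ true) = 1 - β = 0.94, so Type II error probability = β = 1 - Power = 0.06
c) P(fail to reject H₀ | H₀ true) = 1 - α = 0.975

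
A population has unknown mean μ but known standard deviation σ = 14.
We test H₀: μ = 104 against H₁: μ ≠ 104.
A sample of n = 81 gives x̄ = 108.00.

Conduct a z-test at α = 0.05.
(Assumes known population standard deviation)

Answer: z = 2.5714, reject H₀

Derivation:
Standard error: SE = σ/√n = 14/√81 = 1.5556
z-statistic: z = (x̄ - μ₀)/SE = (108.00 - 104)/1.5556 = 2.5714
Critical value: ±1.960
p-value = 0.0101
Decision: reject H₀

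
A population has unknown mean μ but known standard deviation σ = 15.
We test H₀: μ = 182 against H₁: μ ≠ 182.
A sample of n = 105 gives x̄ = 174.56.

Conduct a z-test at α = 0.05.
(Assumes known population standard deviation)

Answer: z = -5.0823, reject H₀

Derivation:
Standard error: SE = σ/√n = 15/√105 = 1.4639
z-statistic: z = (x̄ - μ₀)/SE = (174.56 - 182)/1.4639 = -5.0823
Critical value: ±1.960
p-value < 0.0001
Decision: reject H₀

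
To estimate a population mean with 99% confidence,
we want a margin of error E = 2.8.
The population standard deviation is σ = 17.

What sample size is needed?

z_0.005 = 2.576
n = (z×σ/E)² = (2.576×17/2.8)²
n = 244.6096
Round up: n = 245

Answer: n = 245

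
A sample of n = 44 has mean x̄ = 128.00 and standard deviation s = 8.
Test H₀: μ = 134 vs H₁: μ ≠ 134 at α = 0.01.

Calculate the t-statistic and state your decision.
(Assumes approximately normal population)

Answer: t = -4.9751, reject H₀

Derivation:
df = n - 1 = 43
SE = s/√n = 8/√44 = 1.2060
t = (x̄ - μ₀)/SE = (128.00 - 134)/1.2060 = -4.9751
Critical value: t_{0.005,43} = ±2.695
p-value < 0.0001
Decision: reject H₀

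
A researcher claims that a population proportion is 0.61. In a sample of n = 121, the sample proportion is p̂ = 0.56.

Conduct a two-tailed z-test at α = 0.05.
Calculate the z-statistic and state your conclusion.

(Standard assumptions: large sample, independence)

Answer: z = -1.1276, fail to reject H₀

Derivation:
H₀: p = 0.61, H₁: p ≠ 0.61
Standard error: SE = √(p₀(1-p₀)/n) = √(0.61×0.39/121) = 0.044341
z-statistic: z = (p̂ - p₀)/SE = (0.56 - 0.61)/0.044341 = -1.1276
Critical value: z_0.025 = ±1.960
p-value = 0.2595
Decision: fail to reject H₀ at α = 0.05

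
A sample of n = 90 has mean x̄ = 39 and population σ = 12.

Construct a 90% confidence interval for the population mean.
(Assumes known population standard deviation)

Answer: (36.9192, 41.0808)

Derivation:
Confidence level: 90%, α = 0.1
z_0.05 = 1.645
SE = σ/√n = 12/√90 = 1.2649
Margin of error = 1.645 × 1.2649 = 2.0808
CI: x̄ ± margin = 39 ± 2.0808
CI: (36.9192, 41.0808)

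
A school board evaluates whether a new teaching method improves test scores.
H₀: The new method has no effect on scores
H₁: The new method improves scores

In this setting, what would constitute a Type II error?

A Type I error (probability α) occurs when we reject a true H₀.
A Type II error (probability β) occurs when we fail to reject a false H₀.

Answer: Failing to adopt an effective teaching method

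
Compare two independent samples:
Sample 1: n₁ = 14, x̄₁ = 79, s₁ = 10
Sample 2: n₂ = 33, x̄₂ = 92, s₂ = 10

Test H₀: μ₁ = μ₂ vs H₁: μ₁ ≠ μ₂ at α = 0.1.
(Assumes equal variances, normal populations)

Answer: t = -4.0759, reject H₀

Derivation:
Pooled variance: s²_p = [13×10² + 32×10²]/(45) = 100.0000
s_p = 10.0000
SE = s_p×√(1/n₁ + 1/n₂) = 10.0000×√(1/14 + 1/33) = 3.1895
t = (x̄₁ - x̄₂)/SE = (79 - 92)/3.1895 = -4.0759
df = 45, t-critical = ±1.679
Decision: reject H₀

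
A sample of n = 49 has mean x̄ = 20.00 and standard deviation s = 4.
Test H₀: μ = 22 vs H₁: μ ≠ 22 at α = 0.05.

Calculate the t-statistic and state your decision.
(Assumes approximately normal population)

Answer: t = -3.5002, reject H₀

Derivation:
df = n - 1 = 48
SE = s/√n = 4/√49 = 0.5714
t = (x̄ - μ₀)/SE = (20.00 - 22)/0.5714 = -3.5002
Critical value: t_{0.025,48} = ±2.011
p-value ≈ 0.0010
Decision: reject H₀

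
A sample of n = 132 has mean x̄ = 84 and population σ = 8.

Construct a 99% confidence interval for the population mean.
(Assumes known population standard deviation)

Confidence level: 99%, α = 0.01
z_0.005 = 2.576
SE = σ/√n = 8/√132 = 0.6963
Margin of error = 2.576 × 0.6963 = 1.7937
CI: x̄ ± margin = 84 ± 1.7937
CI: (82.2063, 85.7937)

Answer: (82.2063, 85.7937)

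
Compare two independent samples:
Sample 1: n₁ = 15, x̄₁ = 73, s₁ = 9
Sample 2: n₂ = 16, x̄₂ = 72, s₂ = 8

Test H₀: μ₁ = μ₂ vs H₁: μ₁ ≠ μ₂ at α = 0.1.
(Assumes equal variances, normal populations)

Pooled variance: s²_p = [14×9² + 15×8²]/(29) = 72.2069
s_p = 8.4975
SE = s_p×√(1/n₁ + 1/n₂) = 8.4975×√(1/15 + 1/16) = 3.0540
t = (x̄₁ - x̄₂)/SE = (73 - 72)/3.0540 = 0.3274
df = 29, t-critical = ±1.699
Decision: fail to reject H₀

Answer: t = 0.3274, fail to reject H₀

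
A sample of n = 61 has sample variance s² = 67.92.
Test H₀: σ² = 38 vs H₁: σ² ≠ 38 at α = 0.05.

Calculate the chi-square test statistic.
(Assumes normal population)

df = n - 1 = 60
χ² = (n-1)s²/σ₀² = 60×67.92/38 = 107.2421
Critical values: χ²_{0.975,60} = 40.482, χ²_{0.025,60} = 83.298
Rejection region: χ² < 40.482 or χ² > 83.298
Decision: reject H₀

Answer: χ² = 107.2421, reject H₀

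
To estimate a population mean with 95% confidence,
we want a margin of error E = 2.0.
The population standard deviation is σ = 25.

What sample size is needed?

z_0.025 = 1.960
n = (z×σ/E)² = (1.960×25/2.0)²
n = 600.2500
Round up: n = 601

Answer: n = 601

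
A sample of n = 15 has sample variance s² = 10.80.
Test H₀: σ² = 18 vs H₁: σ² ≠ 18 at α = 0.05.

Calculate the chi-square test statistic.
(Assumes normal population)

df = n - 1 = 14
χ² = (n-1)s²/σ₀² = 14×10.80/18 = 8.4000
Critical values: χ²_{0.975,14} = 5.629, χ²_{0.025,14} = 26.119
Rejection region: χ² < 5.629 or χ² > 26.119
Decision: fail to reject H₀

Answer: χ² = 8.4000, fail to reject H₀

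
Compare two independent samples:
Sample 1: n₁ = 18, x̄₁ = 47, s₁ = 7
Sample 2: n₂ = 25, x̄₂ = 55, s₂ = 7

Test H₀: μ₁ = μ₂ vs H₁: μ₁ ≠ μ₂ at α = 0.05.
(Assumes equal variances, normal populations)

Answer: t = -3.6972, reject H₀

Derivation:
Pooled variance: s²_p = [17×7² + 24×7²]/(41) = 49.0000
s_p = 7.0000
SE = s_p×√(1/n₁ + 1/n₂) = 7.0000×√(1/18 + 1/25) = 2.1638
t = (x̄₁ - x̄₂)/SE = (47 - 55)/2.1638 = -3.6972
df = 41, t-critical = ±2.020
Decision: reject H₀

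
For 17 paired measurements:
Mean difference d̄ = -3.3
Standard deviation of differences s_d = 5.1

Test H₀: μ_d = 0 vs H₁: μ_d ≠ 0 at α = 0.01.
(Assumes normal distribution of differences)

Answer: t = -2.6680, fail to reject H₀

Derivation:
df = n - 1 = 16
SE = s_d/√n = 5.1/√17 = 1.2369
t = d̄/SE = -3.3/1.2369 = -2.6680
Critical value: t_{0.005,16} = ±2.921
p-value ≈ 0.0168
Decision: fail to reject H₀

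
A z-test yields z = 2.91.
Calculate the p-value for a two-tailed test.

For z = 2.91:
p = 2×P(Z > |2.91|) = 2×(1 - Φ(2.91)) = 0.0036

Answer: p-value ≈ 0.0036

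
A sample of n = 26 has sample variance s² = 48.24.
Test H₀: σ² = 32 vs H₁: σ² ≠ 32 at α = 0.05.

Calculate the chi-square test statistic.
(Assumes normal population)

df = n - 1 = 25
χ² = (n-1)s²/σ₀² = 25×48.24/32 = 37.6875
Critical values: χ²_{0.975,25} = 13.120, χ²_{0.025,25} = 40.646
Rejection region: χ² < 13.120 or χ² > 40.646
Decision: fail to reject H₀

Answer: χ² = 37.6875, fail to reject H₀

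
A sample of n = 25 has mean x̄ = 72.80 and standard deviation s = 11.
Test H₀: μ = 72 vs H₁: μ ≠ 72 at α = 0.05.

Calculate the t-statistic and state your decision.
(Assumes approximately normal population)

Answer: t = 0.3636, fail to reject H₀

Derivation:
df = n - 1 = 24
SE = s/√n = 11/√25 = 2.2000
t = (x̄ - μ₀)/SE = (72.80 - 72)/2.2000 = 0.3636
Critical value: t_{0.025,24} = ±2.064
p-value ≈ 0.7193
Decision: fail to reject H₀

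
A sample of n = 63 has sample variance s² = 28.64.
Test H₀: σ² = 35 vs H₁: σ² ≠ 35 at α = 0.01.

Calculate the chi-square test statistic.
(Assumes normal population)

df = n - 1 = 62
χ² = (n-1)s²/σ₀² = 62×28.64/35 = 50.7337
Critical values: χ²_{0.995,62} = 37.068, χ²_{0.005,62} = 94.419
Rejection region: χ² < 37.068 or χ² > 94.419
Decision: fail to reject H₀

Answer: χ² = 50.7337, fail to reject H₀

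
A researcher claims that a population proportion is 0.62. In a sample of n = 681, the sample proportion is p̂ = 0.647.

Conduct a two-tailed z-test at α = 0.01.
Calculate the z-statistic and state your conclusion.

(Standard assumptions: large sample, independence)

Answer: z = 1.4516, fail to reject H₀

Derivation:
H₀: p = 0.62, H₁: p ≠ 0.62
Standard error: SE = √(p₀(1-p₀)/n) = √(0.62×0.38/681) = 0.018600
z-statistic: z = (p̂ - p₀)/SE = (0.647 - 0.62)/0.018600 = 1.4516
Critical value: z_0.005 = ±2.576
p-value = 0.1466
Decision: fail to reject H₀ at α = 0.01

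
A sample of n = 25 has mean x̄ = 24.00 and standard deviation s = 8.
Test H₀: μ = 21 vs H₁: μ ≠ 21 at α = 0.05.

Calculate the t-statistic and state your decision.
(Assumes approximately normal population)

Answer: t = 1.8750, fail to reject H₀

Derivation:
df = n - 1 = 24
SE = s/√n = 8/√25 = 1.6000
t = (x̄ - μ₀)/SE = (24.00 - 21)/1.6000 = 1.8750
Critical value: t_{0.025,24} = ±2.064
p-value ≈ 0.0730
Decision: fail to reject H₀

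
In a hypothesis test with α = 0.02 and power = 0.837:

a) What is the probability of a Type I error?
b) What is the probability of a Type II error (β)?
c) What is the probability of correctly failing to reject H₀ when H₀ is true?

Answer: a) 0.02, b) 0.163, c) 0.98

Derivation:
a) Type I error probability = α = 0.02
b) Power = P(reject H₀ | H₁ true) = 1 - β = 0.837, so Type II error probability = β = 1 - Power = 0.163
c) P(fail to reject H₀ | H₀ true) = 1 - α = 0.98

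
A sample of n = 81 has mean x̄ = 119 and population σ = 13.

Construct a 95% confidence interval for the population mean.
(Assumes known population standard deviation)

Confidence level: 95%, α = 0.05
z_0.025 = 1.960
SE = σ/√n = 13/√81 = 1.4444
Margin of error = 1.960 × 1.4444 = 2.8310
CI: x̄ ± margin = 119 ± 2.8310
CI: (116.1690, 121.8310)

Answer: (116.1690, 121.8310)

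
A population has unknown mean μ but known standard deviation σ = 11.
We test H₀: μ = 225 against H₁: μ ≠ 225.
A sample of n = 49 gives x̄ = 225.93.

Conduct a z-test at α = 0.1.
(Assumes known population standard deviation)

Standard error: SE = σ/√n = 11/√49 = 1.5714
z-statistic: z = (x̄ - μ₀)/SE = (225.93 - 225)/1.5714 = 0.5918
Critical value: ±1.645
p-value = 0.5540
Decision: fail to reject H₀

Answer: z = 0.5918, fail to reject H₀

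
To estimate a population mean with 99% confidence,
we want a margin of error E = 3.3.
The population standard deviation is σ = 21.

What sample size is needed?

z_0.005 = 2.576
n = (z×σ/E)² = (2.576×21/3.3)²
n = 268.7215
Round up: n = 269

Answer: n = 269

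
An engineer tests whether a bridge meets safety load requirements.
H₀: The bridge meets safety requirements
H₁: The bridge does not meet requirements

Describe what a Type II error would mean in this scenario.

A Type I error (probability α) occurs when we reject a true H₀.
A Type II error (probability β) occurs when we fail to reject a false H₀.

Answer: Declaring an unsafe bridge to be safe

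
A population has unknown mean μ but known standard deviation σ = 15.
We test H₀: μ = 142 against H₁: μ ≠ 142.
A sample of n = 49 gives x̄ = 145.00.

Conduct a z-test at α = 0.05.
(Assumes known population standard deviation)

Standard error: SE = σ/√n = 15/√49 = 2.1429
z-statistic: z = (x̄ - μ₀)/SE = (145.00 - 142)/2.1429 = 1.4000
Critical value: ±1.960
p-value = 0.1615
Decision: fail to reject H₀

Answer: z = 1.4000, fail to reject H₀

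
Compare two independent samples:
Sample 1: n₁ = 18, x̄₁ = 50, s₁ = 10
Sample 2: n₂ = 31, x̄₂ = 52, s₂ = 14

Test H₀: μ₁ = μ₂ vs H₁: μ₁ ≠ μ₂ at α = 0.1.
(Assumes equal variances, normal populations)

Pooled variance: s²_p = [17×10² + 30×14²]/(47) = 161.2766
s_p = 12.6995
SE = s_p×√(1/n₁ + 1/n₂) = 12.6995×√(1/18 + 1/31) = 3.7633
t = (x̄₁ - x̄₂)/SE = (50 - 52)/3.7633 = -0.5314
df = 47, t-critical = ±1.678
Decision: fail to reject H₀

Answer: t = -0.5314, fail to reject H₀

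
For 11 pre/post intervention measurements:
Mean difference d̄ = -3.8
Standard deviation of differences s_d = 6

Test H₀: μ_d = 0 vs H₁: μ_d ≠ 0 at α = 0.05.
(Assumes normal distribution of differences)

df = n - 1 = 10
SE = s_d/√n = 6/√11 = 1.8091
t = d̄/SE = -3.8/1.8091 = -2.1005
Critical value: t_{0.025,10} = ±2.228
p-value ≈ 0.0620
Decision: fail to reject H₀

Answer: t = -2.1005, fail to reject H₀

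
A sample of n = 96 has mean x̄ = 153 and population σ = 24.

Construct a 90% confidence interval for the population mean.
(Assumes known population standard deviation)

Answer: (148.9706, 157.0294)

Derivation:
Confidence level: 90%, α = 0.1
z_0.05 = 1.645
SE = σ/√n = 24/√96 = 2.4495
Margin of error = 1.645 × 2.4495 = 4.0294
CI: x̄ ± margin = 153 ± 4.0294
CI: (148.9706, 157.0294)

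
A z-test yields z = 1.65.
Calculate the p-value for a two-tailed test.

For z = 1.65:
p = 2×P(Z > |1.65|) = 2×(1 - Φ(1.65)) = 0.0989

Answer: p-value ≈ 0.0989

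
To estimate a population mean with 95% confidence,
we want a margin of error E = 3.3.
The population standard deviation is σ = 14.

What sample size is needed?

Answer: n = 70

Derivation:
z_0.025 = 1.960
n = (z×σ/E)² = (1.960×14/3.3)²
n = 69.1417
Round up: n = 70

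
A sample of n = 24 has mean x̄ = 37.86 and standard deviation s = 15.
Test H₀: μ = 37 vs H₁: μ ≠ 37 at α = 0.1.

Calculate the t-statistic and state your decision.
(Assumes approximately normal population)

df = n - 1 = 23
SE = s/√n = 15/√24 = 3.0619
t = (x̄ - μ₀)/SE = (37.86 - 37)/3.0619 = 0.2809
Critical value: t_{0.05,23} = ±1.714
p-value ≈ 0.7813
Decision: fail to reject H₀

Answer: t = 0.2809, fail to reject H₀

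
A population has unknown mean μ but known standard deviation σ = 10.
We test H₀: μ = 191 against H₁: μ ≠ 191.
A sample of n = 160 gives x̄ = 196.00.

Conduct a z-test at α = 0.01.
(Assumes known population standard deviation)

Standard error: SE = σ/√n = 10/√160 = 0.7906
z-statistic: z = (x̄ - μ₀)/SE = (196.00 - 191)/0.7906 = 6.3243
Critical value: ±2.576
p-value < 0.0001
Decision: reject H₀

Answer: z = 6.3243, reject H₀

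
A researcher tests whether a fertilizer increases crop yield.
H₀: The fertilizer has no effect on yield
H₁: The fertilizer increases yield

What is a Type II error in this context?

Type I error: rejecting H₀ when it is actually true (false positive).
Type II error: failing to reject H₀ when H₁ is actually true (false negative).

Answer: Failing to recommend an effective fertilizer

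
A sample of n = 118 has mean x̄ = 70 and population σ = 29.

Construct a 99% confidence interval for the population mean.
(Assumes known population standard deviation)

Confidence level: 99%, α = 0.01
z_0.005 = 2.576
SE = σ/√n = 29/√118 = 2.6697
Margin of error = 2.576 × 2.6697 = 6.8771
CI: x̄ ± margin = 70 ± 6.8771
CI: (63.1229, 76.8771)

Answer: (63.1229, 76.8771)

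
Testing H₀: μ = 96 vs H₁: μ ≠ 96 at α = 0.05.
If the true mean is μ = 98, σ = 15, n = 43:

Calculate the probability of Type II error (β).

Answer: β ≈ 0.8589

Derivation:
SE = σ/√n = 15/√43 = 2.2875
Critical values: μ₀ ± z_0.025×SE = 96 ± 1.960×2.2875
Acceptance region: (91.5165, 100.4835)
Under H₁ (μ = 98): z_high = (100.4835 - 98)/2.2875 = 1.0857, z_low = (91.5165 - 98)/2.2875 = -2.8343
β = P(not reject | H₁) = Φ(1.0857) - Φ(-2.8343) ≈ 0.8589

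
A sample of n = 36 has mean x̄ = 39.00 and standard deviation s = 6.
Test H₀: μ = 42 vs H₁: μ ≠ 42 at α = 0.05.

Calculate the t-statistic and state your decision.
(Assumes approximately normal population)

df = n - 1 = 35
SE = s/√n = 6/√36 = 1.0000
t = (x̄ - μ₀)/SE = (39.00 - 42)/1.0000 = -3.0000
Critical value: t_{0.025,35} = ±2.030
p-value ≈ 0.0049
Decision: reject H₀

Answer: t = -3.0000, reject H₀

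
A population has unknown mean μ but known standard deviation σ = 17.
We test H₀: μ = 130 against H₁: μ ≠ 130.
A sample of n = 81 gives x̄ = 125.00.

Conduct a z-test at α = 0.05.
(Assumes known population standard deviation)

Answer: z = -2.6470, reject H₀

Derivation:
Standard error: SE = σ/√n = 17/√81 = 1.8889
z-statistic: z = (x̄ - μ₀)/SE = (125.00 - 130)/1.8889 = -2.6470
Critical value: ±1.960
p-value = 0.0081
Decision: reject H₀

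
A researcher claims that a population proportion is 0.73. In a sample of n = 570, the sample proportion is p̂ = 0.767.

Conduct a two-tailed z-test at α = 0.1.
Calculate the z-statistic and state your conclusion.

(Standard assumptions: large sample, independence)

Answer: z = 1.9898, reject H₀

Derivation:
H₀: p = 0.73, H₁: p ≠ 0.73
Standard error: SE = √(p₀(1-p₀)/n) = √(0.73×0.27/570) = 0.018595
z-statistic: z = (p̂ - p₀)/SE = (0.767 - 0.73)/0.018595 = 1.9898
Critical value: z_0.05 = ±1.645
p-value = 0.0466
Decision: reject H₀ at α = 0.1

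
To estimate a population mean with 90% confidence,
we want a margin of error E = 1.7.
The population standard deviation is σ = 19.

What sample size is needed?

Answer: n = 339

Derivation:
z_0.05 = 1.645
n = (z×σ/E)² = (1.645×19/1.7)²
n = 338.0190
Round up: n = 339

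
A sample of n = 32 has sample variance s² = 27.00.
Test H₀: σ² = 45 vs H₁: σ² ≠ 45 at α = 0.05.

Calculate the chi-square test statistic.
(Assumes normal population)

df = n - 1 = 31
χ² = (n-1)s²/σ₀² = 31×27.00/45 = 18.6000
Critical values: χ²_{0.975,31} = 17.539, χ²_{0.025,31} = 48.232
Rejection region: χ² < 17.539 or χ² > 48.232
Decision: fail to reject H₀

Answer: χ² = 18.6000, fail to reject H₀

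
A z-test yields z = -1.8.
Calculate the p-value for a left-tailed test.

For z = -1.8:
p = P(Z < -1.8) = Φ(-1.8) = 0.0359

Answer: p-value ≈ 0.0359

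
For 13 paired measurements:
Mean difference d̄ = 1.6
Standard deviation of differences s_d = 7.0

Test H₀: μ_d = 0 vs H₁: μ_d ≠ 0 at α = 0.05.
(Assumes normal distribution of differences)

df = n - 1 = 12
SE = s_d/√n = 7.0/√13 = 1.9415
t = d̄/SE = 1.6/1.9415 = 0.8241
Critical value: t_{0.025,12} = ±2.179
p-value ≈ 0.4260
Decision: fail to reject H₀

Answer: t = 0.8241, fail to reject H₀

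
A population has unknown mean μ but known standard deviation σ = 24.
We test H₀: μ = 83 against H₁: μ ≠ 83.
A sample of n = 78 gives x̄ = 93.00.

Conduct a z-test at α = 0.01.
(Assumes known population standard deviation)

Answer: z = 3.6799, reject H₀

Derivation:
Standard error: SE = σ/√n = 24/√78 = 2.7175
z-statistic: z = (x̄ - μ₀)/SE = (93.00 - 83)/2.7175 = 3.6799
Critical value: ±2.576
p-value = 0.0002
Decision: reject H₀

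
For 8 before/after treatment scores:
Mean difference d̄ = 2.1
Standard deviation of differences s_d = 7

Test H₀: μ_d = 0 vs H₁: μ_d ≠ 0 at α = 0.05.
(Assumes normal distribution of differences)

Answer: t = 0.8485, fail to reject H₀

Derivation:
df = n - 1 = 7
SE = s_d/√n = 7/√8 = 2.4749
t = d̄/SE = 2.1/2.4749 = 0.8485
Critical value: t_{0.025,7} = ±2.365
p-value ≈ 0.4242
Decision: fail to reject H₀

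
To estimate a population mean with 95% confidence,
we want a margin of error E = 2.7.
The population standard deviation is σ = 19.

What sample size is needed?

Answer: n = 191

Derivation:
z_0.025 = 1.960
n = (z×σ/E)² = (1.960×19/2.7)²
n = 190.2356
Round up: n = 191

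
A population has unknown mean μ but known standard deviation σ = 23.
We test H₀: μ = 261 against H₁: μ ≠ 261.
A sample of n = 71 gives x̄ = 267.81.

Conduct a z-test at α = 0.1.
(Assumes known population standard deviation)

Standard error: SE = σ/√n = 23/√71 = 2.7296
z-statistic: z = (x̄ - μ₀)/SE = (267.81 - 261)/2.7296 = 2.4949
Critical value: ±1.645
p-value = 0.0126
Decision: reject H₀

Answer: z = 2.4949, reject H₀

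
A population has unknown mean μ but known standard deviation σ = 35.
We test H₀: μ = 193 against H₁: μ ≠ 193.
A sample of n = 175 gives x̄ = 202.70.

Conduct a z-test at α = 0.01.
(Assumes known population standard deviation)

Standard error: SE = σ/√n = 35/√175 = 2.6458
z-statistic: z = (x̄ - μ₀)/SE = (202.70 - 193)/2.6458 = 3.6662
Critical value: ±2.576
p-value = 0.0002
Decision: reject H₀

Answer: z = 3.6662, reject H₀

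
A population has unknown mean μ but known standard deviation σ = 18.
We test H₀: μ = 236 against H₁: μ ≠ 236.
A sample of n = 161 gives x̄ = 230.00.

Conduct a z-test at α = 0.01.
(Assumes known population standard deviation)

Answer: z = -4.2295, reject H₀

Derivation:
Standard error: SE = σ/√n = 18/√161 = 1.4186
z-statistic: z = (x̄ - μ₀)/SE = (230.00 - 236)/1.4186 = -4.2295
Critical value: ±2.576
p-value < 0.0001
Decision: reject H₀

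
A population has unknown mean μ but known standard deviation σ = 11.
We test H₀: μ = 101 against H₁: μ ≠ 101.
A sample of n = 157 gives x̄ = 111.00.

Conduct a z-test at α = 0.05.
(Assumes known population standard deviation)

Answer: z = 11.3908, reject H₀

Derivation:
Standard error: SE = σ/√n = 11/√157 = 0.8779
z-statistic: z = (x̄ - μ₀)/SE = (111.00 - 101)/0.8779 = 11.3908
Critical value: ±1.960
p-value < 0.0001
Decision: reject H₀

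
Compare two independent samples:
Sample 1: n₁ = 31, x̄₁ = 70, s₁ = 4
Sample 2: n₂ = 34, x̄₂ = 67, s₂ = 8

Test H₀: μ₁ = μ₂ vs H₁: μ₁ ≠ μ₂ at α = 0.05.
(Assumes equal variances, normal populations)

Pooled variance: s²_p = [30×4² + 33×8²]/(63) = 41.1429
s_p = 6.4143
SE = s_p×√(1/n₁ + 1/n₂) = 6.4143×√(1/31 + 1/34) = 1.5929
t = (x̄₁ - x̄₂)/SE = (70 - 67)/1.5929 = 1.8834
df = 63, t-critical = ±1.998
Decision: fail to reject H₀

Answer: t = 1.8834, fail to reject H₀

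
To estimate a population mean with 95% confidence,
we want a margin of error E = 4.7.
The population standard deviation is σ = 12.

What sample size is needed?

z_0.025 = 1.960
n = (z×σ/E)² = (1.960×12/4.7)²
n = 25.0426
Round up: n = 26

Answer: n = 26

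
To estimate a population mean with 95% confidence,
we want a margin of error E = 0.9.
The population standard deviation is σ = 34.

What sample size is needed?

z_0.025 = 1.960
n = (z×σ/E)² = (1.960×34/0.9)²
n = 5482.5798
Round up: n = 5483

Answer: n = 5483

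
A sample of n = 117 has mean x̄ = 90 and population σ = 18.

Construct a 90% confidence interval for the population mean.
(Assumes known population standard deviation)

Answer: (87.2626, 92.7374)

Derivation:
Confidence level: 90%, α = 0.1
z_0.05 = 1.645
SE = σ/√n = 18/√117 = 1.6641
Margin of error = 1.645 × 1.6641 = 2.7374
CI: x̄ ± margin = 90 ± 2.7374
CI: (87.2626, 92.7374)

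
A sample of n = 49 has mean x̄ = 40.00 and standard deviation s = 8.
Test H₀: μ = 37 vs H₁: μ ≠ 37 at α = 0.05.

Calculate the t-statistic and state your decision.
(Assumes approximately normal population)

Answer: t = 2.6249, reject H₀

Derivation:
df = n - 1 = 48
SE = s/√n = 8/√49 = 1.1429
t = (x̄ - μ₀)/SE = (40.00 - 37)/1.1429 = 2.6249
Critical value: t_{0.025,48} = ±2.011
p-value ≈ 0.0116
Decision: reject H₀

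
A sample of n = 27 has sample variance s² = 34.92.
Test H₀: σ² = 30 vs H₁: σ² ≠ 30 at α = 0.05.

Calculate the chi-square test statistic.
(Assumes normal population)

df = n - 1 = 26
χ² = (n-1)s²/σ₀² = 26×34.92/30 = 30.2640
Critical values: χ²_{0.975,26} = 13.844, χ²_{0.025,26} = 41.923
Rejection region: χ² < 13.844 or χ² > 41.923
Decision: fail to reject H₀

Answer: χ² = 30.2640, fail to reject H₀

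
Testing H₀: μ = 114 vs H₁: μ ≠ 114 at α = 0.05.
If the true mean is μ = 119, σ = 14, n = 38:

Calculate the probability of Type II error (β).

Answer: β ≈ 0.4045

Derivation:
SE = σ/√n = 14/√38 = 2.2711
Critical values: μ₀ ± z_0.025×SE = 114 ± 1.960×2.2711
Acceptance region: (109.5486, 118.4514)
Under H₁ (μ = 119): z_high = (118.4514 - 119)/2.2711 = -0.2416, z_low = (109.5486 - 119)/2.2711 = -4.1616
β = P(not reject | H₁) = Φ(-0.2416) - Φ(-4.1616) ≈ 0.4045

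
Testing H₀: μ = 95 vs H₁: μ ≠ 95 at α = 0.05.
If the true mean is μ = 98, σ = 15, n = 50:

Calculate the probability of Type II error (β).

Answer: β ≈ 0.7070

Derivation:
SE = σ/√n = 15/√50 = 2.1213
Critical values: μ₀ ± z_0.025×SE = 95 ± 1.960×2.1213
Acceptance region: (90.8423, 99.1577)
Under H₁ (μ = 98): z_high = (99.1577 - 98)/2.1213 = 0.5458, z_low = (90.8423 - 98)/2.1213 = -3.3742
β = P(not reject | H₁) = Φ(0.5458) - Φ(-3.3742) ≈ 0.7070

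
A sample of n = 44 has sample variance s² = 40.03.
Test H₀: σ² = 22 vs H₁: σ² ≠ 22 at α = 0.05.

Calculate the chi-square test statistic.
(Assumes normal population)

df = n - 1 = 43
χ² = (n-1)s²/σ₀² = 43×40.03/22 = 78.2405
Critical values: χ²_{0.975,43} = 26.785, χ²_{0.025,43} = 62.990
Rejection region: χ² < 26.785 or χ² > 62.990
Decision: reject H₀

Answer: χ² = 78.2405, reject H₀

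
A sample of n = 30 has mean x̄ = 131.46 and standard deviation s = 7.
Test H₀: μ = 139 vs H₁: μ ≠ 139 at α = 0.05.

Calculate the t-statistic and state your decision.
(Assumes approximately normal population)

Answer: t = -5.8998, reject H₀

Derivation:
df = n - 1 = 29
SE = s/√n = 7/√30 = 1.2780
t = (x̄ - μ₀)/SE = (131.46 - 139)/1.2780 = -5.8998
Critical value: t_{0.025,29} = ±2.045
p-value < 0.0001
Decision: reject H₀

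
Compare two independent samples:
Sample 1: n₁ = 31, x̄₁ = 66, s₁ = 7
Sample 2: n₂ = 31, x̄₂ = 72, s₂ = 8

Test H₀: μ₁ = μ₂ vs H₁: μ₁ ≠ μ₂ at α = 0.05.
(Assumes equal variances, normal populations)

Answer: t = -3.1427, reject H₀

Derivation:
Pooled variance: s²_p = [30×7² + 30×8²]/(60) = 56.5000
s_p = 7.5166
SE = s_p×√(1/n₁ + 1/n₂) = 7.5166×√(1/31 + 1/31) = 1.9092
t = (x̄₁ - x̄₂)/SE = (66 - 72)/1.9092 = -3.1427
df = 60, t-critical = ±2.000
Decision: reject H₀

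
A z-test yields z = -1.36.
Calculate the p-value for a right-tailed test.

Answer: p-value ≈ 0.9131

Derivation:
For z = -1.36:
p = P(Z > -1.36) = 1 - Φ(-1.36) = 0.9131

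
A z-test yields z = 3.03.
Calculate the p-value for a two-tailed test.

For z = 3.03:
p = 2×P(Z > |3.03|) = 2×(1 - Φ(3.03)) = 0.0024

Answer: p-value ≈ 0.0024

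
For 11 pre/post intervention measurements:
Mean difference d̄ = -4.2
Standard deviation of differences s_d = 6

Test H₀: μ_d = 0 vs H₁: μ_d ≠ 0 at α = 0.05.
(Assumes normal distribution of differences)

Answer: t = -2.3216, reject H₀

Derivation:
df = n - 1 = 10
SE = s_d/√n = 6/√11 = 1.8091
t = d̄/SE = -4.2/1.8091 = -2.3216
Critical value: t_{0.025,10} = ±2.228
p-value ≈ 0.0427
Decision: reject H₀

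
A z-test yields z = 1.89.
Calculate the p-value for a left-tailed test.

For z = 1.89:
p = P(Z < 1.89) = Φ(1.89) = 0.9706

Answer: p-value ≈ 0.9706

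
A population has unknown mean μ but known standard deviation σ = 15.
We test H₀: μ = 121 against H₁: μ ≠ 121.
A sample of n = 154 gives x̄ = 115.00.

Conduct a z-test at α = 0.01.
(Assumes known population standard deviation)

Standard error: SE = σ/√n = 15/√154 = 1.2087
z-statistic: z = (x̄ - μ₀)/SE = (115.00 - 121)/1.2087 = -4.9640
Critical value: ±2.576
p-value < 0.0001
Decision: reject H₀

Answer: z = -4.9640, reject H₀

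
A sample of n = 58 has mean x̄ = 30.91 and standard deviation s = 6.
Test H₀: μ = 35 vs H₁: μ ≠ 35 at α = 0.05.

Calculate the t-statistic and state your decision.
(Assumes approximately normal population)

Answer: t = -5.1917, reject H₀

Derivation:
df = n - 1 = 57
SE = s/√n = 6/√58 = 0.7878
t = (x̄ - μ₀)/SE = (30.91 - 35)/0.7878 = -5.1917
Critical value: t_{0.025,57} = ±2.002
p-value < 0.0001
Decision: reject H₀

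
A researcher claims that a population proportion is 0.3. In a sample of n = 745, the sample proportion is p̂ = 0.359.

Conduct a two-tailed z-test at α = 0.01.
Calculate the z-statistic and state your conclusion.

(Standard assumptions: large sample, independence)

Answer: z = 3.5142, reject H₀

Derivation:
H₀: p = 0.3, H₁: p ≠ 0.3
Standard error: SE = √(p₀(1-p₀)/n) = √(0.3×0.7/745) = 0.016789
z-statistic: z = (p̂ - p₀)/SE = (0.359 - 0.3)/0.016789 = 3.5142
Critical value: z_0.005 = ±2.576
p-value = 0.0004
Decision: reject H₀ at α = 0.01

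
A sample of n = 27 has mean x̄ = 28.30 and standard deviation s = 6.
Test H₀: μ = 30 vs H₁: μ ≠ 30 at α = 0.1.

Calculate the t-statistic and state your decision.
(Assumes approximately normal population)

Answer: t = -1.4722, fail to reject H₀

Derivation:
df = n - 1 = 26
SE = s/√n = 6/√27 = 1.1547
t = (x̄ - μ₀)/SE = (28.30 - 30)/1.1547 = -1.4722
Critical value: t_{0.05,26} = ±1.706
p-value ≈ 0.1530
Decision: fail to reject H₀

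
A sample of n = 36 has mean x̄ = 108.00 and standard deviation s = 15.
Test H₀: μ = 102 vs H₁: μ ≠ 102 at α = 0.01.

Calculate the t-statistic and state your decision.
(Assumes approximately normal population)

df = n - 1 = 35
SE = s/√n = 15/√36 = 2.5000
t = (x̄ - μ₀)/SE = (108.00 - 102)/2.5000 = 2.4000
Critical value: t_{0.005,35} = ±2.724
p-value ≈ 0.0218
Decision: fail to reject H₀

Answer: t = 2.4000, fail to reject H₀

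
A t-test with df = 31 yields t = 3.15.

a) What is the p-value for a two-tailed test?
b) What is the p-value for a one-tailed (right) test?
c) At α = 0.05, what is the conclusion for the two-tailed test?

Answer: a) 0.0036, b) 0.0018, c) reject H₀

Derivation:
Using t-distribution with df = 31:
a) Two-tailed: p = 2×P(T > 3.15) = 0.0036
b) One-tailed: p = P(T > 3.15) = 0.0018
c) 0.0036 < 0.05, reject H₀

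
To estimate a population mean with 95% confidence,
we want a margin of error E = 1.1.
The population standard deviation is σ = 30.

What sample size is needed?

Answer: n = 2858

Derivation:
z_0.025 = 1.960
n = (z×σ/E)² = (1.960×30/1.1)²
n = 2857.3884
Round up: n = 2858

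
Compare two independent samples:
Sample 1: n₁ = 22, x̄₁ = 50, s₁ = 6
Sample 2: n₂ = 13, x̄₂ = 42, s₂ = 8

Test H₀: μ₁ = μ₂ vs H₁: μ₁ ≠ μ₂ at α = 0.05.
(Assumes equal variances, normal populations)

Answer: t = 3.3652, reject H₀

Derivation:
Pooled variance: s²_p = [21×6² + 12×8²]/(33) = 46.1818
s_p = 6.7957
SE = s_p×√(1/n₁ + 1/n₂) = 6.7957×√(1/22 + 1/13) = 2.3773
t = (x̄₁ - x̄₂)/SE = (50 - 42)/2.3773 = 3.3652
df = 33, t-critical = ±2.035
Decision: reject H₀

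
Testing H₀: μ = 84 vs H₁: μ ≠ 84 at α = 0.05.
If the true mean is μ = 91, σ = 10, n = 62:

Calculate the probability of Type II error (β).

SE = σ/√n = 10/√62 = 1.2700
Critical values: μ₀ ± z_0.025×SE = 84 ± 1.960×1.2700
Acceptance region: (81.5108, 86.4892)
Under H₁ (μ = 91): z_high = (86.4892 - 91)/1.2700 = -3.5518, z_low = (81.5108 - 91)/1.2700 = -7.4718
β = P(not reject | H₁) = Φ(-3.5518) - Φ(-7.4718) ≈ 0.0002

Answer: β ≈ 0.0002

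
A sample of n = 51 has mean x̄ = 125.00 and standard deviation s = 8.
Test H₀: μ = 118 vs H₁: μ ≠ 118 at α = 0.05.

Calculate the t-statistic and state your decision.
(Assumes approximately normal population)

Answer: t = 6.2489, reject H₀

Derivation:
df = n - 1 = 50
SE = s/√n = 8/√51 = 1.1202
t = (x̄ - μ₀)/SE = (125.00 - 118)/1.1202 = 6.2489
Critical value: t_{0.025,50} = ±2.009
p-value < 0.0001
Decision: reject H₀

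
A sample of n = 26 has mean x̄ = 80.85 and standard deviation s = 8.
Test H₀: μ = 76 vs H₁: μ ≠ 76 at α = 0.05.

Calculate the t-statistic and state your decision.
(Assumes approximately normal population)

df = n - 1 = 25
SE = s/√n = 8/√26 = 1.5689
t = (x̄ - μ₀)/SE = (80.85 - 76)/1.5689 = 3.0913
Critical value: t_{0.025,25} = ±2.060
p-value ≈ 0.0048
Decision: reject H₀

Answer: t = 3.0913, reject H₀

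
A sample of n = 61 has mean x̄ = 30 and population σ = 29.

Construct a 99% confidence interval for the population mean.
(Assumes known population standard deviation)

Confidence level: 99%, α = 0.01
z_0.005 = 2.576
SE = σ/√n = 29/√61 = 3.7131
Margin of error = 2.576 × 3.7131 = 9.5649
CI: x̄ ± margin = 30 ± 9.5649
CI: (20.4351, 39.5649)

Answer: (20.4351, 39.5649)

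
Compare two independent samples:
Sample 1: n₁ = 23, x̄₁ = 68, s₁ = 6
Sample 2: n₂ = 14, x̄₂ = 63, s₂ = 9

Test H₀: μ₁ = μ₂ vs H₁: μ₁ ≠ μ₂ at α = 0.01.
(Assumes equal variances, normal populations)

Pooled variance: s²_p = [22×6² + 13×9²]/(35) = 52.7143
s_p = 7.2605
SE = s_p×√(1/n₁ + 1/n₂) = 7.2605×√(1/23 + 1/14) = 2.4612
t = (x̄₁ - x̄₂)/SE = (68 - 63)/2.4612 = 2.0315
df = 35, t-critical = ±2.724
Decision: fail to reject H₀

Answer: t = 2.0315, fail to reject H₀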